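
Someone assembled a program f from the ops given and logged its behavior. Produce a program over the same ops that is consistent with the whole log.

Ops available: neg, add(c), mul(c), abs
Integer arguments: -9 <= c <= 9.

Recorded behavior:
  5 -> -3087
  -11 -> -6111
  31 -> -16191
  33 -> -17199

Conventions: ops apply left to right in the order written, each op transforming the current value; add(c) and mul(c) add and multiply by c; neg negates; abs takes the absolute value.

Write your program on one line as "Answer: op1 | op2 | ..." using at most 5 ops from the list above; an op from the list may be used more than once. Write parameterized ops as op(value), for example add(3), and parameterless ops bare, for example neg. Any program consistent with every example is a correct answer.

abs | mul(8) | add(9) | mul(-9) | mul(7)

Check, running the answer program on each example:
  5 -> 5 -> 40 -> 49 -> -441 -> -3087
  -11 -> 11 -> 88 -> 97 -> -873 -> -6111
  31 -> 31 -> 248 -> 257 -> -2313 -> -16191
  33 -> 33 -> 264 -> 273 -> -2457 -> -17199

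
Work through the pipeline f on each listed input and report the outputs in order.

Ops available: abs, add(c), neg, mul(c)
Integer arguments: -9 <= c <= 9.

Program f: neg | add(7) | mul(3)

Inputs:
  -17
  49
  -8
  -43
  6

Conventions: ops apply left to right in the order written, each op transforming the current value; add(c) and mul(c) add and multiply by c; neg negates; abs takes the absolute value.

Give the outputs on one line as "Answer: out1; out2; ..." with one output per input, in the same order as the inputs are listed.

72; -126; 45; 150; 3

Execution, op by op:
  -17 -> 17 -> 24 -> 72
  49 -> -49 -> -42 -> -126
  -8 -> 8 -> 15 -> 45
  -43 -> 43 -> 50 -> 150
  6 -> -6 -> 1 -> 3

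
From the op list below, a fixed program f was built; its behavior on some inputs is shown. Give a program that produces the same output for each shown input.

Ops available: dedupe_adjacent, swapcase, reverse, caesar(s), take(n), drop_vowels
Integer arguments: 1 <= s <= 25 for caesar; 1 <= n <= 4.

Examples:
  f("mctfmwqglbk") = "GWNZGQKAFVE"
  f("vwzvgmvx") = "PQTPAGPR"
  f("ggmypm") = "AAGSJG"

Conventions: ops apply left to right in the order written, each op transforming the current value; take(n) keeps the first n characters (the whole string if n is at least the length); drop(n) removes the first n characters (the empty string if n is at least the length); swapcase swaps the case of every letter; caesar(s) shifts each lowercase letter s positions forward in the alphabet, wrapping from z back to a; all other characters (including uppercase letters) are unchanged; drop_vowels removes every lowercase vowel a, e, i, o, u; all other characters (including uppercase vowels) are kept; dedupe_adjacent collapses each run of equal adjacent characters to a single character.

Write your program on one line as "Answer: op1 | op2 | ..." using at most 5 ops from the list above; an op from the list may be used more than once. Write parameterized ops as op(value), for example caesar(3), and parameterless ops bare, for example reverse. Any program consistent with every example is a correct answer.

caesar(20) | reverse | swapcase | reverse

Check, running the answer program on each example:
  "mctfmwqglbk" -> "gwnzgqkafve" -> "evfakqgznwg" -> "EVFAKQGZNWG" -> "GWNZGQKAFVE"
  "vwzvgmvx" -> "pqtpagpr" -> "rpgaptqp" -> "RPGAPTQP" -> "PQTPAGPR"
  "ggmypm" -> "aagsjg" -> "gjsgaa" -> "GJSGAA" -> "AAGSJG"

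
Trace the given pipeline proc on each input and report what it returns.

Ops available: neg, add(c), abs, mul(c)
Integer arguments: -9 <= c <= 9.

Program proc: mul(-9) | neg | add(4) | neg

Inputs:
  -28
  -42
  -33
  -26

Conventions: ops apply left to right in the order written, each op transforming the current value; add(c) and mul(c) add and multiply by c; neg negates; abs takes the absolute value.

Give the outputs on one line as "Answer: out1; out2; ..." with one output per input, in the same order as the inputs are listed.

Execution, op by op:
  -28 -> 252 -> -252 -> -248 -> 248
  -42 -> 378 -> -378 -> -374 -> 374
  -33 -> 297 -> -297 -> -293 -> 293
  -26 -> 234 -> -234 -> -230 -> 230

248; 374; 293; 230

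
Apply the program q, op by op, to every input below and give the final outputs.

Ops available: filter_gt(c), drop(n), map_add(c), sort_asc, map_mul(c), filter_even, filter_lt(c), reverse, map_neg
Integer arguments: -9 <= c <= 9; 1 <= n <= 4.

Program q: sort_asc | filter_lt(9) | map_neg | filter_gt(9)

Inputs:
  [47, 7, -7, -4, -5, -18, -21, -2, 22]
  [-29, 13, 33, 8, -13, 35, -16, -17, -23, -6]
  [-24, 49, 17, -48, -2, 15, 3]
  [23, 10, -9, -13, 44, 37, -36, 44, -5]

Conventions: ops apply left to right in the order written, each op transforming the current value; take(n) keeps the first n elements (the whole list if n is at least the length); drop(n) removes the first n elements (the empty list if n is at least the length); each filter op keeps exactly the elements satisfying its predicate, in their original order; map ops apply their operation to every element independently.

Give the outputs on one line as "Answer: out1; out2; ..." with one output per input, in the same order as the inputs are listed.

Execution, op by op:
  [47, 7, -7, -4, -5, -18, -21, -2, 22] -> [-21, -18, -7, -5, -4, -2, 7, 22, 47] -> [-21, -18, -7, -5, -4, -2, 7] -> [21, 18, 7, 5, 4, 2, -7] -> [21, 18]
  [-29, 13, 33, 8, -13, 35, -16, -17, -23, -6] -> [-29, -23, -17, -16, -13, -6, 8, 13, 33, 35] -> [-29, -23, -17, -16, -13, -6, 8] -> [29, 23, 17, 16, 13, 6, -8] -> [29, 23, 17, 16, 13]
  [-24, 49, 17, -48, -2, 15, 3] -> [-48, -24, -2, 3, 15, 17, 49] -> [-48, -24, -2, 3] -> [48, 24, 2, -3] -> [48, 24]
  [23, 10, -9, -13, 44, 37, -36, 44, -5] -> [-36, -13, -9, -5, 10, 23, 37, 44, 44] -> [-36, -13, -9, -5] -> [36, 13, 9, 5] -> [36, 13]

[21, 18]; [29, 23, 17, 16, 13]; [48, 24]; [36, 13]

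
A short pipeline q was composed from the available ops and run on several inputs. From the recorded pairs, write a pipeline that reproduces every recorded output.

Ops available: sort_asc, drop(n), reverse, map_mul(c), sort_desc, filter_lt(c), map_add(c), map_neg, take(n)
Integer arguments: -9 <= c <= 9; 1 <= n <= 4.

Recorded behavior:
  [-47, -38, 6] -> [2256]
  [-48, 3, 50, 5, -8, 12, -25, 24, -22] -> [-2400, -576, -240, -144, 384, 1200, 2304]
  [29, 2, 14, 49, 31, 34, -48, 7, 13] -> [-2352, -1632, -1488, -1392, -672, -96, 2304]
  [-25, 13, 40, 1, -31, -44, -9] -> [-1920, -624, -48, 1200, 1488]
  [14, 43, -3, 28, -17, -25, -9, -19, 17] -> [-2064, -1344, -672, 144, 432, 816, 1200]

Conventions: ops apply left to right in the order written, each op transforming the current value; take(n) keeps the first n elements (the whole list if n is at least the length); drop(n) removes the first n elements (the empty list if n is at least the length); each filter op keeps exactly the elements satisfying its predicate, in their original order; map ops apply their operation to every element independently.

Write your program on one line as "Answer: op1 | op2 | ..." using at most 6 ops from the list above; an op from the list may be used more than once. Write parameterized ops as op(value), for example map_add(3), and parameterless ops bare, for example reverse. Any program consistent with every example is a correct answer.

reverse | drop(2) | sort_desc | map_mul(-2) | map_mul(-4) | map_mul(-6)

Check, running the answer program on each example:
  [-47, -38, 6] -> [6, -38, -47] -> [-47] -> [-47] -> [94] -> [-376] -> [2256]
  [-48, 3, 50, 5, -8, 12, -25, 24, -22] -> [-22, 24, -25, 12, -8, 5, 50, 3, -48] -> [-25, 12, -8, 5, 50, 3, -48] -> [50, 12, 5, 3, -8, -25, -48] -> [-100, -24, -10, -6, 16, 50, 96] -> [400, 96, 40, 24, -64, -200, -384] -> [-2400, -576, -240, -144, 384, 1200, 2304]
  [29, 2, 14, 49, 31, 34, -48, 7, 13] -> [13, 7, -48, 34, 31, 49, 14, 2, 29] -> [-48, 34, 31, 49, 14, 2, 29] -> [49, 34, 31, 29, 14, 2, -48] -> [-98, -68, -62, -58, -28, -4, 96] -> [392, 272, 248, 232, 112, 16, -384] -> [-2352, -1632, -1488, -1392, -672, -96, 2304]
  [-25, 13, 40, 1, -31, -44, -9] -> [-9, -44, -31, 1, 40, 13, -25] -> [-31, 1, 40, 13, -25] -> [40, 13, 1, -25, -31] -> [-80, -26, -2, 50, 62] -> [320, 104, 8, -200, -248] -> [-1920, -624, -48, 1200, 1488]
  [14, 43, -3, 28, -17, -25, -9, -19, 17] -> [17, -19, -9, -25, -17, 28, -3, 43, 14] -> [-9, -25, -17, 28, -3, 43, 14] -> [43, 28, 14, -3, -9, -17, -25] -> [-86, -56, -28, 6, 18, 34, 50] -> [344, 224, 112, -24, -72, -136, -200] -> [-2064, -1344, -672, 144, 432, 816, 1200]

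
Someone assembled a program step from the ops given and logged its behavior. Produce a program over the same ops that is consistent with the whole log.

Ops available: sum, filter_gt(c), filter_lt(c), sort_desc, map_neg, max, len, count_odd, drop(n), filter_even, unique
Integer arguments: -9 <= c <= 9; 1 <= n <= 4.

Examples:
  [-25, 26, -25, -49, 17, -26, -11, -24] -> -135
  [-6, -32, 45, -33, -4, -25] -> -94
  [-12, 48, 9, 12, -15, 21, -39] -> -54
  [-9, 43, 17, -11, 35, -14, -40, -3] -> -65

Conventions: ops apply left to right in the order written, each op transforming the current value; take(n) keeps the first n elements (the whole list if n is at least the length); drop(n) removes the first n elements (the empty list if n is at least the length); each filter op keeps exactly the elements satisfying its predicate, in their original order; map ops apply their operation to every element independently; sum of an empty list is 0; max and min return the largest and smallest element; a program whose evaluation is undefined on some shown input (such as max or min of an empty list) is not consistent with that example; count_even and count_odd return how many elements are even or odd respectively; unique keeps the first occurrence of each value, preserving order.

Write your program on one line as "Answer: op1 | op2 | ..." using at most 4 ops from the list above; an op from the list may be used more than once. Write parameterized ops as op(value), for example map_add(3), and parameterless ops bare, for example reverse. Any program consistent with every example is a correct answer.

filter_lt(-3) | drop(1) | sum

Check, running the answer program on each example:
  [-25, 26, -25, -49, 17, -26, -11, -24] -> [-25, -25, -49, -26, -11, -24] -> [-25, -49, -26, -11, -24] -> -135
  [-6, -32, 45, -33, -4, -25] -> [-6, -32, -33, -4, -25] -> [-32, -33, -4, -25] -> -94
  [-12, 48, 9, 12, -15, 21, -39] -> [-12, -15, -39] -> [-15, -39] -> -54
  [-9, 43, 17, -11, 35, -14, -40, -3] -> [-9, -11, -14, -40] -> [-11, -14, -40] -> -65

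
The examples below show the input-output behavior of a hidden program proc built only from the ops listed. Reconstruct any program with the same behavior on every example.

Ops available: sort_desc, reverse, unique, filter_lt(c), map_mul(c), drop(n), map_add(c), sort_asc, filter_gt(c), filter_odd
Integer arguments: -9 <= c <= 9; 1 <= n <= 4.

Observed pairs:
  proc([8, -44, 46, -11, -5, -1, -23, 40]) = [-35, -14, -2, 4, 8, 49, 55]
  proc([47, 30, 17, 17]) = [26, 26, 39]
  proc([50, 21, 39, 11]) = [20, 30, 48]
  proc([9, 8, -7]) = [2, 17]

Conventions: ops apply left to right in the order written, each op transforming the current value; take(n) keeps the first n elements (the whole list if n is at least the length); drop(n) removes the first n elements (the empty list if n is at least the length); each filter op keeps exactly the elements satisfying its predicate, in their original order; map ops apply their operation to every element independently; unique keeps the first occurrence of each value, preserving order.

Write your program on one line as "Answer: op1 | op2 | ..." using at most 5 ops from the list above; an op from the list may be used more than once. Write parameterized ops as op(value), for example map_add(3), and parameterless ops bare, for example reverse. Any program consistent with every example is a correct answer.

map_add(4) | drop(1) | map_add(5) | sort_desc | sort_asc

Check, running the answer program on each example:
  [8, -44, 46, -11, -5, -1, -23, 40] -> [12, -40, 50, -7, -1, 3, -19, 44] -> [-40, 50, -7, -1, 3, -19, 44] -> [-35, 55, -2, 4, 8, -14, 49] -> [55, 49, 8, 4, -2, -14, -35] -> [-35, -14, -2, 4, 8, 49, 55]
  [47, 30, 17, 17] -> [51, 34, 21, 21] -> [34, 21, 21] -> [39, 26, 26] -> [39, 26, 26] -> [26, 26, 39]
  [50, 21, 39, 11] -> [54, 25, 43, 15] -> [25, 43, 15] -> [30, 48, 20] -> [48, 30, 20] -> [20, 30, 48]
  [9, 8, -7] -> [13, 12, -3] -> [12, -3] -> [17, 2] -> [17, 2] -> [2, 17]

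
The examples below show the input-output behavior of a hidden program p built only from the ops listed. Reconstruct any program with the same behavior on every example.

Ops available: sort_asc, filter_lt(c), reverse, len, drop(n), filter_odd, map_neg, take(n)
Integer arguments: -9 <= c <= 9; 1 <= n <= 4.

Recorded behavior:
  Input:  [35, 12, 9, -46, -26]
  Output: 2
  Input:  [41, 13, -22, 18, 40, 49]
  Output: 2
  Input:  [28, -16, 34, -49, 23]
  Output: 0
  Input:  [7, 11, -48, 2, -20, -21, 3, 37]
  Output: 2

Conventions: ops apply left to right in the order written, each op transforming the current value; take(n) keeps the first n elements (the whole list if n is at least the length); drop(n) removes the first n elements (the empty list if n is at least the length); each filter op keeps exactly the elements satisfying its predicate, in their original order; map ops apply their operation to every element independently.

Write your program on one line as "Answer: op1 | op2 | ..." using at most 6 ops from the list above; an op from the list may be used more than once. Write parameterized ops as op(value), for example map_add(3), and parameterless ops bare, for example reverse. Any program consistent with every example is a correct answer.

map_neg | take(3) | filter_lt(7) | map_neg | filter_odd | len

Check, running the answer program on each example:
  [35, 12, 9, -46, -26] -> [-35, -12, -9, 46, 26] -> [-35, -12, -9] -> [-35, -12, -9] -> [35, 12, 9] -> [35, 9] -> 2
  [41, 13, -22, 18, 40, 49] -> [-41, -13, 22, -18, -40, -49] -> [-41, -13, 22] -> [-41, -13] -> [41, 13] -> [41, 13] -> 2
  [28, -16, 34, -49, 23] -> [-28, 16, -34, 49, -23] -> [-28, 16, -34] -> [-28, -34] -> [28, 34] -> [] -> 0
  [7, 11, -48, 2, -20, -21, 3, 37] -> [-7, -11, 48, -2, 20, 21, -3, -37] -> [-7, -11, 48] -> [-7, -11] -> [7, 11] -> [7, 11] -> 2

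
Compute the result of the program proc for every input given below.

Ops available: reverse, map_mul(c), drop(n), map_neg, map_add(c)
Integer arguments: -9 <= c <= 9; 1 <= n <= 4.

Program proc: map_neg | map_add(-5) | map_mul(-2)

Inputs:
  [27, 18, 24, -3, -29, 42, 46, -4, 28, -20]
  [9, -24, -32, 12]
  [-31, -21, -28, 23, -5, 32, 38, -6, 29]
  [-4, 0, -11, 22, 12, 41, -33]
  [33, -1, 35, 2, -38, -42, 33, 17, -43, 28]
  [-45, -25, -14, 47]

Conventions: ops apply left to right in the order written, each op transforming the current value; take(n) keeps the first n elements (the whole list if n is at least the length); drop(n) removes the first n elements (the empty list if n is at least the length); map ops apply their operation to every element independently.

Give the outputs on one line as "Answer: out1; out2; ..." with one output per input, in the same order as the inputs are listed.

[64, 46, 58, 4, -48, 94, 102, 2, 66, -30]; [28, -38, -54, 34]; [-52, -32, -46, 56, 0, 74, 86, -2, 68]; [2, 10, -12, 54, 34, 92, -56]; [76, 8, 80, 14, -66, -74, 76, 44, -76, 66]; [-80, -40, -18, 104]

Execution, op by op:
  [27, 18, 24, -3, -29, 42, 46, -4, 28, -20] -> [-27, -18, -24, 3, 29, -42, -46, 4, -28, 20] -> [-32, -23, -29, -2, 24, -47, -51, -1, -33, 15] -> [64, 46, 58, 4, -48, 94, 102, 2, 66, -30]
  [9, -24, -32, 12] -> [-9, 24, 32, -12] -> [-14, 19, 27, -17] -> [28, -38, -54, 34]
  [-31, -21, -28, 23, -5, 32, 38, -6, 29] -> [31, 21, 28, -23, 5, -32, -38, 6, -29] -> [26, 16, 23, -28, 0, -37, -43, 1, -34] -> [-52, -32, -46, 56, 0, 74, 86, -2, 68]
  [-4, 0, -11, 22, 12, 41, -33] -> [4, 0, 11, -22, -12, -41, 33] -> [-1, -5, 6, -27, -17, -46, 28] -> [2, 10, -12, 54, 34, 92, -56]
  [33, -1, 35, 2, -38, -42, 33, 17, -43, 28] -> [-33, 1, -35, -2, 38, 42, -33, -17, 43, -28] -> [-38, -4, -40, -7, 33, 37, -38, -22, 38, -33] -> [76, 8, 80, 14, -66, -74, 76, 44, -76, 66]
  [-45, -25, -14, 47] -> [45, 25, 14, -47] -> [40, 20, 9, -52] -> [-80, -40, -18, 104]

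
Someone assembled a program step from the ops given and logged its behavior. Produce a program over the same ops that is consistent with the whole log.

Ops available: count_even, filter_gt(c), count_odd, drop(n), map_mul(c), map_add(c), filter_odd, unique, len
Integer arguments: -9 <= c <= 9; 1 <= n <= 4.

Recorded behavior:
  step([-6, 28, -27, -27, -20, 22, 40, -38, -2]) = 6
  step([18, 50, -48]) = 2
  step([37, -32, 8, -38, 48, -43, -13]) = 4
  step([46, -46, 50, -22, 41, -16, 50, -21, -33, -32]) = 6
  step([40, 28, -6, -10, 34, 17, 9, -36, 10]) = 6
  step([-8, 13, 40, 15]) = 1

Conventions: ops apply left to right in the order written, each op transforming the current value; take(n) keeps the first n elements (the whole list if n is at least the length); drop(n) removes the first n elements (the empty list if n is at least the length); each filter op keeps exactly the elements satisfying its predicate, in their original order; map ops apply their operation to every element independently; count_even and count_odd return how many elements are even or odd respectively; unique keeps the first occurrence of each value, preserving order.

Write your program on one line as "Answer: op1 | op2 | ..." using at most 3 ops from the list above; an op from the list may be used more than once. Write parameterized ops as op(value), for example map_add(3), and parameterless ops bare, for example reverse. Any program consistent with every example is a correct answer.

drop(1) | count_even

Check, running the answer program on each example:
  [-6, 28, -27, -27, -20, 22, 40, -38, -2] -> [28, -27, -27, -20, 22, 40, -38, -2] -> 6
  [18, 50, -48] -> [50, -48] -> 2
  [37, -32, 8, -38, 48, -43, -13] -> [-32, 8, -38, 48, -43, -13] -> 4
  [46, -46, 50, -22, 41, -16, 50, -21, -33, -32] -> [-46, 50, -22, 41, -16, 50, -21, -33, -32] -> 6
  [40, 28, -6, -10, 34, 17, 9, -36, 10] -> [28, -6, -10, 34, 17, 9, -36, 10] -> 6
  [-8, 13, 40, 15] -> [13, 40, 15] -> 1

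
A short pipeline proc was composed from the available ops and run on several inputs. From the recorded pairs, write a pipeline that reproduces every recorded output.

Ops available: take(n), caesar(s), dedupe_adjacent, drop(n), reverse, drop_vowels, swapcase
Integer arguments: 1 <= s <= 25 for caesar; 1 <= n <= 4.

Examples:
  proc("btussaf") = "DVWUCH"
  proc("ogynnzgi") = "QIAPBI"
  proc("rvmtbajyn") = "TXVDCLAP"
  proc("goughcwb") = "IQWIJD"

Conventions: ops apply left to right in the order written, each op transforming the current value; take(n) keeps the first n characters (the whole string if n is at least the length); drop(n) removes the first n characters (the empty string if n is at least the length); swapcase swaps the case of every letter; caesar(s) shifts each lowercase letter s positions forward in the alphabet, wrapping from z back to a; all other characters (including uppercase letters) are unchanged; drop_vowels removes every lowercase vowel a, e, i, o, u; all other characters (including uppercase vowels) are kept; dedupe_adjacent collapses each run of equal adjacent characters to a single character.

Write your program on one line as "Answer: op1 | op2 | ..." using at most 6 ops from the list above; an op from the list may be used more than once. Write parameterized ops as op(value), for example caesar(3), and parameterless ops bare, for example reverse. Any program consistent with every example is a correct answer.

caesar(18) | drop_vowels | dedupe_adjacent | caesar(2) | caesar(8) | swapcase

Check, running the answer program on each example:
  "btussaf" -> "tlmkksx" -> "tlmkksx" -> "tlmksx" -> "vnomuz" -> "dvwuch" -> "DVWUCH"
  "ogynnzgi" -> "gyqffrya" -> "gyqffry" -> "gyqfry" -> "iashta" -> "qiapbi" -> "QIAPBI"
  "rvmtbajyn" -> "jneltsbqf" -> "jnltsbqf" -> "jnltsbqf" -> "lpnvudsh" -> "txvdclap" -> "TXVDCLAP"
  "goughcwb" -> "ygmyzuot" -> "ygmyzt" -> "ygmyzt" -> "aioabv" -> "iqwijd" -> "IQWIJD"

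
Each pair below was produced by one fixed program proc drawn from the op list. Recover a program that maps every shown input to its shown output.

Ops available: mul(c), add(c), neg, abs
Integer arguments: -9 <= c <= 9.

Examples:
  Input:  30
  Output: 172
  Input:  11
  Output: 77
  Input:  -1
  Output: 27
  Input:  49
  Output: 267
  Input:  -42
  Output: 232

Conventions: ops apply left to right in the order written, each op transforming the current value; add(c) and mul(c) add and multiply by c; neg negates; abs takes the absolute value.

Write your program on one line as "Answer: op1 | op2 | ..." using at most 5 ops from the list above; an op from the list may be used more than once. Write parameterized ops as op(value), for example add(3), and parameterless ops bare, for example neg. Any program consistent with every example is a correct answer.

abs | add(3) | mul(5) | add(7)

Check, running the answer program on each example:
  30 -> 30 -> 33 -> 165 -> 172
  11 -> 11 -> 14 -> 70 -> 77
  -1 -> 1 -> 4 -> 20 -> 27
  49 -> 49 -> 52 -> 260 -> 267
  -42 -> 42 -> 45 -> 225 -> 232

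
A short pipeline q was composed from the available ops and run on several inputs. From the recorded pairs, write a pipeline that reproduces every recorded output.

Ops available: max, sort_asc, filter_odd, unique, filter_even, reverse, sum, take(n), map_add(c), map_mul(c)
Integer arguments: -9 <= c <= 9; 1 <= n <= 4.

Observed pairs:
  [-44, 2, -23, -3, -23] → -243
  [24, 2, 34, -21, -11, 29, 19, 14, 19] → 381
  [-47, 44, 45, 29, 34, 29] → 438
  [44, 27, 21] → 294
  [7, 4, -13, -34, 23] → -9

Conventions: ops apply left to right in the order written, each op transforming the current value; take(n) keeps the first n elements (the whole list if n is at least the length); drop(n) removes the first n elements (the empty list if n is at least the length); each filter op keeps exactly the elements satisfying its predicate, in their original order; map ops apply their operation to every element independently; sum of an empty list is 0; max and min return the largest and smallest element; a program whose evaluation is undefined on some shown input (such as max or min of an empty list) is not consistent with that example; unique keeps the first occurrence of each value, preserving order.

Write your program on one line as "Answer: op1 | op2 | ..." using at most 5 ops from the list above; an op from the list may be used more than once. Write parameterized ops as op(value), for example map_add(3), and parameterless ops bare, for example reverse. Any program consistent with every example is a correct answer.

map_add(2) | reverse | map_mul(3) | sum

Check, running the answer program on each example:
  [-44, 2, -23, -3, -23] -> [-42, 4, -21, -1, -21] -> [-21, -1, -21, 4, -42] -> [-63, -3, -63, 12, -126] -> -243
  [24, 2, 34, -21, -11, 29, 19, 14, 19] -> [26, 4, 36, -19, -9, 31, 21, 16, 21] -> [21, 16, 21, 31, -9, -19, 36, 4, 26] -> [63, 48, 63, 93, -27, -57, 108, 12, 78] -> 381
  [-47, 44, 45, 29, 34, 29] -> [-45, 46, 47, 31, 36, 31] -> [31, 36, 31, 47, 46, -45] -> [93, 108, 93, 141, 138, -135] -> 438
  [44, 27, 21] -> [46, 29, 23] -> [23, 29, 46] -> [69, 87, 138] -> 294
  [7, 4, -13, -34, 23] -> [9, 6, -11, -32, 25] -> [25, -32, -11, 6, 9] -> [75, -96, -33, 18, 27] -> -9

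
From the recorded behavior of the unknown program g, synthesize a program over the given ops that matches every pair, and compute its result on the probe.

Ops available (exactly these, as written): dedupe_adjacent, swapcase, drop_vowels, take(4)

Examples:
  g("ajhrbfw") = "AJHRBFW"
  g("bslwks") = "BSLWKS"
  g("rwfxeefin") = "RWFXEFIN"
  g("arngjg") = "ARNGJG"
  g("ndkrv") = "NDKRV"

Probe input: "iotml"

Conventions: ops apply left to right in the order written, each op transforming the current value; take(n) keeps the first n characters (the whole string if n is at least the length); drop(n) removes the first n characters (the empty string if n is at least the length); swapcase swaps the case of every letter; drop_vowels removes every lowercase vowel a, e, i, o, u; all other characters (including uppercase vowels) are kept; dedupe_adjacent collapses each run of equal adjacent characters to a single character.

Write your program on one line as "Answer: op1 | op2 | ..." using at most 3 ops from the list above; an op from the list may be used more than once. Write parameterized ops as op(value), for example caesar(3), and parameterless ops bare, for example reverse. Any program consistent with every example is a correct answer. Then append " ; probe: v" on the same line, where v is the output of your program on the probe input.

dedupe_adjacent | swapcase ; probe: "IOTML"

Check, running the answer program on each example:
  "ajhrbfw" -> "ajhrbfw" -> "AJHRBFW"
  "bslwks" -> "bslwks" -> "BSLWKS"
  "rwfxeefin" -> "rwfxefin" -> "RWFXEFIN"
  "arngjg" -> "arngjg" -> "ARNGJG"
  "ndkrv" -> "ndkrv" -> "NDKRV"
  probe: "iotml" -> "iotml" -> "IOTML"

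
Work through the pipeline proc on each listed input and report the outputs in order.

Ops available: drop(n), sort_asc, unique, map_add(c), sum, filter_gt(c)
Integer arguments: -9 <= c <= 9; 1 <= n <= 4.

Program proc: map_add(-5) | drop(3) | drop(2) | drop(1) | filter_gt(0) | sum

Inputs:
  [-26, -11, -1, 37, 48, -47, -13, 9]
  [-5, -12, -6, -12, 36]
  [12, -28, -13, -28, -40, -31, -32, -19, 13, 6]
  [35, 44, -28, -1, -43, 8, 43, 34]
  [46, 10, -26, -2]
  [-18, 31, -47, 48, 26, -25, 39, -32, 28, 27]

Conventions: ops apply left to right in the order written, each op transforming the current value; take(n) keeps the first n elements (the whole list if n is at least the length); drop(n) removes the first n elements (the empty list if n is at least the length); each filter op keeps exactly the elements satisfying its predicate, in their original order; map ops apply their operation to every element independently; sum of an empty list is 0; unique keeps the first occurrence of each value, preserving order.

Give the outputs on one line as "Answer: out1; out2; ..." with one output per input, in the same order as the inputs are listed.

Execution, op by op:
  [-26, -11, -1, 37, 48, -47, -13, 9] -> [-31, -16, -6, 32, 43, -52, -18, 4] -> [32, 43, -52, -18, 4] -> [-52, -18, 4] -> [-18, 4] -> [4] -> 4
  [-5, -12, -6, -12, 36] -> [-10, -17, -11, -17, 31] -> [-17, 31] -> [] -> [] -> [] -> 0
  [12, -28, -13, -28, -40, -31, -32, -19, 13, 6] -> [7, -33, -18, -33, -45, -36, -37, -24, 8, 1] -> [-33, -45, -36, -37, -24, 8, 1] -> [-36, -37, -24, 8, 1] -> [-37, -24, 8, 1] -> [8, 1] -> 9
  [35, 44, -28, -1, -43, 8, 43, 34] -> [30, 39, -33, -6, -48, 3, 38, 29] -> [-6, -48, 3, 38, 29] -> [3, 38, 29] -> [38, 29] -> [38, 29] -> 67
  [46, 10, -26, -2] -> [41, 5, -31, -7] -> [-7] -> [] -> [] -> [] -> 0
  [-18, 31, -47, 48, 26, -25, 39, -32, 28, 27] -> [-23, 26, -52, 43, 21, -30, 34, -37, 23, 22] -> [43, 21, -30, 34, -37, 23, 22] -> [-30, 34, -37, 23, 22] -> [34, -37, 23, 22] -> [34, 23, 22] -> 79

4; 0; 9; 67; 0; 79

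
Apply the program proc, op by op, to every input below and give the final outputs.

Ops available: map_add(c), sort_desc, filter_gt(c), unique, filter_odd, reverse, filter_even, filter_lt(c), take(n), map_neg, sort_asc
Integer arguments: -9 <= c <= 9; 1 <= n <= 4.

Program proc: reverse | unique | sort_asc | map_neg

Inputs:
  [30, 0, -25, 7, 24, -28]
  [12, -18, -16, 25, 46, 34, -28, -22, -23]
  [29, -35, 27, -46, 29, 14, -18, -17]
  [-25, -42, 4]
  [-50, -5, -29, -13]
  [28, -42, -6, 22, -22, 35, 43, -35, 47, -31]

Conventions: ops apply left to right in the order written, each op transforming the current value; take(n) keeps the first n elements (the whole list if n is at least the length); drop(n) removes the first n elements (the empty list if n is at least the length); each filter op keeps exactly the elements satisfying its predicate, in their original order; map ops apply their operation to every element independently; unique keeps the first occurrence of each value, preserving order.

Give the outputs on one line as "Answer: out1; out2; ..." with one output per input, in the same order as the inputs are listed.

Execution, op by op:
  [30, 0, -25, 7, 24, -28] -> [-28, 24, 7, -25, 0, 30] -> [-28, 24, 7, -25, 0, 30] -> [-28, -25, 0, 7, 24, 30] -> [28, 25, 0, -7, -24, -30]
  [12, -18, -16, 25, 46, 34, -28, -22, -23] -> [-23, -22, -28, 34, 46, 25, -16, -18, 12] -> [-23, -22, -28, 34, 46, 25, -16, -18, 12] -> [-28, -23, -22, -18, -16, 12, 25, 34, 46] -> [28, 23, 22, 18, 16, -12, -25, -34, -46]
  [29, -35, 27, -46, 29, 14, -18, -17] -> [-17, -18, 14, 29, -46, 27, -35, 29] -> [-17, -18, 14, 29, -46, 27, -35] -> [-46, -35, -18, -17, 14, 27, 29] -> [46, 35, 18, 17, -14, -27, -29]
  [-25, -42, 4] -> [4, -42, -25] -> [4, -42, -25] -> [-42, -25, 4] -> [42, 25, -4]
  [-50, -5, -29, -13] -> [-13, -29, -5, -50] -> [-13, -29, -5, -50] -> [-50, -29, -13, -5] -> [50, 29, 13, 5]
  [28, -42, -6, 22, -22, 35, 43, -35, 47, -31] -> [-31, 47, -35, 43, 35, -22, 22, -6, -42, 28] -> [-31, 47, -35, 43, 35, -22, 22, -6, -42, 28] -> [-42, -35, -31, -22, -6, 22, 28, 35, 43, 47] -> [42, 35, 31, 22, 6, -22, -28, -35, -43, -47]

[28, 25, 0, -7, -24, -30]; [28, 23, 22, 18, 16, -12, -25, -34, -46]; [46, 35, 18, 17, -14, -27, -29]; [42, 25, -4]; [50, 29, 13, 5]; [42, 35, 31, 22, 6, -22, -28, -35, -43, -47]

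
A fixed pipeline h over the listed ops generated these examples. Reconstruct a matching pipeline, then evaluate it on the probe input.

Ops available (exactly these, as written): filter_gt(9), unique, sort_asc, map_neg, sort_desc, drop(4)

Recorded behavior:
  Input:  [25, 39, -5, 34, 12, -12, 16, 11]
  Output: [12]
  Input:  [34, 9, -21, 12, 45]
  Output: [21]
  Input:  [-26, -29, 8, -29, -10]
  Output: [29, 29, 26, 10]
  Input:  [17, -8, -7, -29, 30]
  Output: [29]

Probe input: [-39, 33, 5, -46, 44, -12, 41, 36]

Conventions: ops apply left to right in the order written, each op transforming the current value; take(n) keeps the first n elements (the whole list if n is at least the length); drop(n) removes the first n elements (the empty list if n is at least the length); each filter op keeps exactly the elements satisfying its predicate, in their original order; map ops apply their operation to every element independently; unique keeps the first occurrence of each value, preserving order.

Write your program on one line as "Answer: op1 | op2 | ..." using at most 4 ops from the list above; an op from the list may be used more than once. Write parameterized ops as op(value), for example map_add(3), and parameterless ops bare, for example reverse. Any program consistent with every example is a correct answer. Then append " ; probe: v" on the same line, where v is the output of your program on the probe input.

map_neg | sort_desc | filter_gt(9) ; probe: [46, 39, 12]

Check, running the answer program on each example:
  [25, 39, -5, 34, 12, -12, 16, 11] -> [-25, -39, 5, -34, -12, 12, -16, -11] -> [12, 5, -11, -12, -16, -25, -34, -39] -> [12]
  [34, 9, -21, 12, 45] -> [-34, -9, 21, -12, -45] -> [21, -9, -12, -34, -45] -> [21]
  [-26, -29, 8, -29, -10] -> [26, 29, -8, 29, 10] -> [29, 29, 26, 10, -8] -> [29, 29, 26, 10]
  [17, -8, -7, -29, 30] -> [-17, 8, 7, 29, -30] -> [29, 8, 7, -17, -30] -> [29]
  probe: [-39, 33, 5, -46, 44, -12, 41, 36] -> [39, -33, -5, 46, -44, 12, -41, -36] -> [46, 39, 12, -5, -33, -36, -41, -44] -> [46, 39, 12]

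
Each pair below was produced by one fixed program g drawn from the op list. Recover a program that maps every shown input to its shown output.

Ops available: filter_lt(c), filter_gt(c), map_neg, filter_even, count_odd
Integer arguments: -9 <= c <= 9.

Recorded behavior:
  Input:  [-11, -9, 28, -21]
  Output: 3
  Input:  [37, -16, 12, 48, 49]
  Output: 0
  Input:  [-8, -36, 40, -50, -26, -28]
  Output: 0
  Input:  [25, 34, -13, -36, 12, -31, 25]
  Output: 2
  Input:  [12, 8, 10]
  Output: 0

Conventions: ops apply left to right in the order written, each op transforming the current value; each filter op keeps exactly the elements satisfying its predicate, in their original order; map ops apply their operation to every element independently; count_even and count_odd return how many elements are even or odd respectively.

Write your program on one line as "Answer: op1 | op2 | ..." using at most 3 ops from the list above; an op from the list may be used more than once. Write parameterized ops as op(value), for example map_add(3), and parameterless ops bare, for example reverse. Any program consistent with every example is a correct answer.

filter_lt(-1) | map_neg | count_odd

Check, running the answer program on each example:
  [-11, -9, 28, -21] -> [-11, -9, -21] -> [11, 9, 21] -> 3
  [37, -16, 12, 48, 49] -> [-16] -> [16] -> 0
  [-8, -36, 40, -50, -26, -28] -> [-8, -36, -50, -26, -28] -> [8, 36, 50, 26, 28] -> 0
  [25, 34, -13, -36, 12, -31, 25] -> [-13, -36, -31] -> [13, 36, 31] -> 2
  [12, 8, 10] -> [] -> [] -> 0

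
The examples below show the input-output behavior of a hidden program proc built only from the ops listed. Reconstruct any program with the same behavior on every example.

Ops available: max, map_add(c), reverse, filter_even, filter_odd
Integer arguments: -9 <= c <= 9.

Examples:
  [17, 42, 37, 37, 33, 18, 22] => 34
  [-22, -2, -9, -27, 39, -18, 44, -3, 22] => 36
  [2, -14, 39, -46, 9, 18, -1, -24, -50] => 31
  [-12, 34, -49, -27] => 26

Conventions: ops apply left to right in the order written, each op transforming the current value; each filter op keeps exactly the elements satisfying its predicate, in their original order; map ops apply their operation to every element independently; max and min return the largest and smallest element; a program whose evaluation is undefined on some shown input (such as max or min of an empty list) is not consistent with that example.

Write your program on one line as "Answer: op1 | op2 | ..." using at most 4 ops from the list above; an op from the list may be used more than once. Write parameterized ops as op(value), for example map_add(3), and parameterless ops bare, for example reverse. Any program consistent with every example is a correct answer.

reverse | map_add(-8) | reverse | max

Check, running the answer program on each example:
  [17, 42, 37, 37, 33, 18, 22] -> [22, 18, 33, 37, 37, 42, 17] -> [14, 10, 25, 29, 29, 34, 9] -> [9, 34, 29, 29, 25, 10, 14] -> 34
  [-22, -2, -9, -27, 39, -18, 44, -3, 22] -> [22, -3, 44, -18, 39, -27, -9, -2, -22] -> [14, -11, 36, -26, 31, -35, -17, -10, -30] -> [-30, -10, -17, -35, 31, -26, 36, -11, 14] -> 36
  [2, -14, 39, -46, 9, 18, -1, -24, -50] -> [-50, -24, -1, 18, 9, -46, 39, -14, 2] -> [-58, -32, -9, 10, 1, -54, 31, -22, -6] -> [-6, -22, 31, -54, 1, 10, -9, -32, -58] -> 31
  [-12, 34, -49, -27] -> [-27, -49, 34, -12] -> [-35, -57, 26, -20] -> [-20, 26, -57, -35] -> 26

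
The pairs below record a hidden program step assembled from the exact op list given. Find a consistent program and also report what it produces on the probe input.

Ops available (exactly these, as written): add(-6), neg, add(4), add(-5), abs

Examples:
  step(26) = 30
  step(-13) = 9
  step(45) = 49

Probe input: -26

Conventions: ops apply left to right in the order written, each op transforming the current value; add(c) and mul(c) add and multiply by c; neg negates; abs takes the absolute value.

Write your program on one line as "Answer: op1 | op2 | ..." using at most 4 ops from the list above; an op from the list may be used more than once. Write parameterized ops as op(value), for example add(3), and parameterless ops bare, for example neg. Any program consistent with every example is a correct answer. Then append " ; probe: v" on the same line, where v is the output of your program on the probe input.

add(4) | neg | abs ; probe: 22

Check, running the answer program on each example:
  26 -> 30 -> -30 -> 30
  -13 -> -9 -> 9 -> 9
  45 -> 49 -> -49 -> 49
  probe: -26 -> -22 -> 22 -> 22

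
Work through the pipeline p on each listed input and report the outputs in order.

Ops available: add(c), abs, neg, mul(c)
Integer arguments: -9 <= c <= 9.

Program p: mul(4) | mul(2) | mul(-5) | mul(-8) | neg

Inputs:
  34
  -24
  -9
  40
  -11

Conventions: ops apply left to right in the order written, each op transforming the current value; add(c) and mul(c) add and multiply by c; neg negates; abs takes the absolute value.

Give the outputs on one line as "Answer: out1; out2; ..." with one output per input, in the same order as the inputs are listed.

Execution, op by op:
  34 -> 136 -> 272 -> -1360 -> 10880 -> -10880
  -24 -> -96 -> -192 -> 960 -> -7680 -> 7680
  -9 -> -36 -> -72 -> 360 -> -2880 -> 2880
  40 -> 160 -> 320 -> -1600 -> 12800 -> -12800
  -11 -> -44 -> -88 -> 440 -> -3520 -> 3520

-10880; 7680; 2880; -12800; 3520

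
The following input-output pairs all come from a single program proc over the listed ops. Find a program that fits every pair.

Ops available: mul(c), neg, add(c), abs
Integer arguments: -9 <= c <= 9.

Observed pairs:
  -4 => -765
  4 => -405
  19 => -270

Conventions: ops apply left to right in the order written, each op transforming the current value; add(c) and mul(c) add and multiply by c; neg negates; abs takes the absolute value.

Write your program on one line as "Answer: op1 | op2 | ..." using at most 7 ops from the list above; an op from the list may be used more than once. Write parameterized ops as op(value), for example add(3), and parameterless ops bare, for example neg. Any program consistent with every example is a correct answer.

neg | add(4) | add(9) | mul(5) | abs | mul(-9)

Check, running the answer program on each example:
  -4 -> 4 -> 8 -> 17 -> 85 -> 85 -> -765
  4 -> -4 -> 0 -> 9 -> 45 -> 45 -> -405
  19 -> -19 -> -15 -> -6 -> -30 -> 30 -> -270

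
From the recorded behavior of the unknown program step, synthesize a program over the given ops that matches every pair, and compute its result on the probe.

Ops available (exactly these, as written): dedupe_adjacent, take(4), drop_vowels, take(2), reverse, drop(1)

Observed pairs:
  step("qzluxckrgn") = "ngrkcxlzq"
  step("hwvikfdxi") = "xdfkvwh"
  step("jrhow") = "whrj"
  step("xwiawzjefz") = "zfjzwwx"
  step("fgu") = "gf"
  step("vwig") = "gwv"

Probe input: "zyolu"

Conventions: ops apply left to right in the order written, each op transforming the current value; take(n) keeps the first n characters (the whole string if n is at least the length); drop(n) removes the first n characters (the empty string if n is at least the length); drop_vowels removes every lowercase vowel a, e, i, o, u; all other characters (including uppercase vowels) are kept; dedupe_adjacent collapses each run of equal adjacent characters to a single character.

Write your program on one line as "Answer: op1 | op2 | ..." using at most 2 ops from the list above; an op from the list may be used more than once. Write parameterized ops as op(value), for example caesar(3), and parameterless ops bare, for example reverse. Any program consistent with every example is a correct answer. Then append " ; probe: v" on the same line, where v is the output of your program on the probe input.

reverse | drop_vowels ; probe: "lyz"

Check, running the answer program on each example:
  "qzluxckrgn" -> "ngrkcxulzq" -> "ngrkcxlzq"
  "hwvikfdxi" -> "ixdfkivwh" -> "xdfkvwh"
  "jrhow" -> "wohrj" -> "whrj"
  "xwiawzjefz" -> "zfejzwaiwx" -> "zfjzwwx"
  "fgu" -> "ugf" -> "gf"
  "vwig" -> "giwv" -> "gwv"
  probe: "zyolu" -> "uloyz" -> "lyz"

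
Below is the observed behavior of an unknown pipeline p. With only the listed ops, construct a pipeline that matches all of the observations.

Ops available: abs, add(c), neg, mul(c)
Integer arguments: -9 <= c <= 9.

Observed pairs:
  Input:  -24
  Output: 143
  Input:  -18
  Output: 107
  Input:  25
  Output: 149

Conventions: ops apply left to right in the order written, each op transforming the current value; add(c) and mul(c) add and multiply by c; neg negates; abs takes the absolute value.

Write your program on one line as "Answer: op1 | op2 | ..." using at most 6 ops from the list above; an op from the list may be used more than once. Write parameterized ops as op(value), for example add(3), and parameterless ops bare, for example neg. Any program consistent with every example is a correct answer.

abs | mul(-6) | abs | add(-9) | add(8)

Check, running the answer program on each example:
  -24 -> 24 -> -144 -> 144 -> 135 -> 143
  -18 -> 18 -> -108 -> 108 -> 99 -> 107
  25 -> 25 -> -150 -> 150 -> 141 -> 149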